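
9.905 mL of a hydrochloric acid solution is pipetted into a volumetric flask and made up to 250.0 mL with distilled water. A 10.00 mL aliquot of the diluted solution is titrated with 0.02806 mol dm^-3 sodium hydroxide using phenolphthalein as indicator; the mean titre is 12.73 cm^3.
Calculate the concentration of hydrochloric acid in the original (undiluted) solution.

HCl + NaOH → NaCl + H2O
n(NaOH) = 0.01273 × 0.02806 = 3.572 × 10^-4 mol
n(HCl) in the aliquot = 3.572 × 10^-4 mol (1:1 ratio)
[HCl]_dilute = 3.572 × 10^-4 / 0.01000 = 0.03572 mol/L
Dilution factor = 250.0 / 9.905 = 25.24
[HCl]_stock = 0.03572 × 25.24 = 0.9016 mol/L

0.9016 mol/L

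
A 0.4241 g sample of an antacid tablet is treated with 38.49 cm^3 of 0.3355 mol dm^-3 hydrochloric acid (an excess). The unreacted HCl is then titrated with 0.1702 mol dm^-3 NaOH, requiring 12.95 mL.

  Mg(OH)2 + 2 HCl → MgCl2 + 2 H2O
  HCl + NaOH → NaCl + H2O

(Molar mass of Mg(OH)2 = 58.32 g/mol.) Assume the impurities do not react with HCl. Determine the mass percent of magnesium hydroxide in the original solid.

n(HCl) added = 0.03849 × 0.3355 = 0.01291 mol
n(NaOH) used in back-titration = 0.01295 × 0.1702 = 2.204 × 10^-3 mol
n(HCl) left over = 2.204 × 10^-3 mol (1:1 ratio)
n(HCl) consumed by analyte = 0.01291 − 2.204 × 10^-3 = 0.01071 mol
From the 1:2 ratio, n(Mg(OH)2) = 1/2 × 0.01071 = 5.355 × 10^-3 mol
mass of Mg(OH)2 = 5.355 × 10^-3 × 58.32 = 0.3123 g
% Mg(OH)2 = 0.3123 / 0.4241 × 100 = 73.63 %

73.63 %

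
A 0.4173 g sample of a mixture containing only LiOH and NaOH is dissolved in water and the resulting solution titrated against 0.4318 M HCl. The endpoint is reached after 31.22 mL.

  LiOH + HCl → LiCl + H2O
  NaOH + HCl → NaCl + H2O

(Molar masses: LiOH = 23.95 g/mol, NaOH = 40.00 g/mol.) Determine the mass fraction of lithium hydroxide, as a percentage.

n(HCl) = 0.03122 × 0.4318 = 0.01348 mol
Let x = n(LiOH), y = n(NaOH).
Titrant: 1x + 1y = 0.01348;  mass: 23.95x + 40.00y = 0.4173
Solving, x = 7.597 × 10^-3 mol, y = 5.884 × 10^-3 mol
mass of LiOH = 7.597 × 10^-3 × 23.95 = 0.1819 g
% LiOH = 0.1819 / 0.4173 × 100 = 43.60 %

43.60 %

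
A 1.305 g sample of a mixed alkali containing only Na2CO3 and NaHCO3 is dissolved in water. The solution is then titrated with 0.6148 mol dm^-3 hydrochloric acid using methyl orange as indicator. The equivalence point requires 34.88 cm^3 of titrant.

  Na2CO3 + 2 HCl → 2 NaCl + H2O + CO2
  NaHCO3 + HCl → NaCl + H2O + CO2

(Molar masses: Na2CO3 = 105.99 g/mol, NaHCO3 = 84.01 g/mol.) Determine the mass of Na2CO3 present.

0.8484 g

n(HCl) = 0.03488 × 0.6148 = 0.02144 mol
Let x = n(Na2CO3), y = n(NaHCO3).
Titrant: 2x + 1y = 0.02144;  mass: 105.99x + 84.01y = 1.305
Solving, x = 8.005 × 10^-3 mol, y = 5.435 × 10^-3 mol
mass of Na2CO3 = 8.005 × 10^-3 × 105.99 = 0.8484 g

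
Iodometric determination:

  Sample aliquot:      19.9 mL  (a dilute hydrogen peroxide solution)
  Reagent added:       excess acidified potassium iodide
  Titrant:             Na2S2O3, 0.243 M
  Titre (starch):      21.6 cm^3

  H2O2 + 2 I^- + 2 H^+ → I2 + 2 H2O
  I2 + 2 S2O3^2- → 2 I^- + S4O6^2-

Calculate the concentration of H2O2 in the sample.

0.132 M

n(S2O3^2-) = 0.0216 × 0.243 = 5.25 × 10^-3 mol
n(I2) = n(S2O3^2-)/2 = 2.62 × 10^-3 mol
n(H2O2) in the aliquot = 2.62 × 10^-3 mol (1:1 ratio)
[H2O2] = 2.62 × 10^-3 / 0.0199 = 0.132 mol/L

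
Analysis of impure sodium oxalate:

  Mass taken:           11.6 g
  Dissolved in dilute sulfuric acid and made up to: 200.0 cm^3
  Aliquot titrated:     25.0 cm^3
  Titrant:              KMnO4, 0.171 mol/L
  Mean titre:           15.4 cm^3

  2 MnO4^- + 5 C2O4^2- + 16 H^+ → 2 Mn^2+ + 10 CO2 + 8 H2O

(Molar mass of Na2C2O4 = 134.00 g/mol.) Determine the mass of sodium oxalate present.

n(KMnO4) per titration = 0.0154 × 0.171 = 2.63 × 10^-3 mol
From the 5:2 ratio, n(Na2C2O4) in each aliquot = 5/2 × 2.63 × 10^-3 = 6.58 × 10^-3 mol
n(Na2C2O4) in the whole flask = 6.58 × 10^-3 × 200.0/25.0 = 0.0527 mol
mass of Na2C2O4 = 0.0527 × 134.00 = 7.06 g

7.06 g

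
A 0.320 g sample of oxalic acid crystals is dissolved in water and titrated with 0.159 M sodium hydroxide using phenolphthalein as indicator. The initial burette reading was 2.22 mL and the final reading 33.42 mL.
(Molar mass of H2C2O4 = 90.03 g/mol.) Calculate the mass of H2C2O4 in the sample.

H2C2O4 + 2 NaOH → Na2C2O4 + 2 H2O
n(NaOH) = 0.0312 L × 0.159 mol/L = 4.96 × 10^-3 mol
From the 1:2 ratio, n(H2C2O4) = 1/2 × 4.96 × 10^-3 = 2.48 × 10^-3 mol
mass of H2C2O4 = 2.48 × 10^-3 × 90.03 g/mol = 0.223 g

0.223 g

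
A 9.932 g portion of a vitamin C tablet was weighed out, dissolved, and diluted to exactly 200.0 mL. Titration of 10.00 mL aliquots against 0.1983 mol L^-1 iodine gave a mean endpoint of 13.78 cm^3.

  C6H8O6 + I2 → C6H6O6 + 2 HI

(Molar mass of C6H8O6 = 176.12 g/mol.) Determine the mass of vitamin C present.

n(I2) per titration = 0.01378 × 0.1983 = 2.733 × 10^-3 mol
n(C6H8O6) in each aliquot = 2.733 × 10^-3 mol (1:1 ratio)
n(C6H8O6) in the whole flask = 2.733 × 10^-3 × 200.0/10.00 = 0.05465 mol
mass of C6H8O6 = 0.05465 × 176.12 = 9.625 g

9.625 g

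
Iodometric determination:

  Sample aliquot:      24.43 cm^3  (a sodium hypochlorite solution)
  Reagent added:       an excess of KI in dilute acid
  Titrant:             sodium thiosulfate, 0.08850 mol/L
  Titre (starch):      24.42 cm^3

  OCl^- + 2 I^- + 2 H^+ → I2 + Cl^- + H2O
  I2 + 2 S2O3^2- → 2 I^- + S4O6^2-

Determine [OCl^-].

0.04423 mol/L

n(S2O3^2-) = 0.02442 × 0.08850 = 2.161 × 10^-3 mol
n(I2) = n(S2O3^2-)/2 = 1.081 × 10^-3 mol
n(OCl^-) in the aliquot = 1.081 × 10^-3 mol (1:1 ratio)
[OCl^-] = 1.081 × 10^-3 / 0.02443 = 0.04423 mol/L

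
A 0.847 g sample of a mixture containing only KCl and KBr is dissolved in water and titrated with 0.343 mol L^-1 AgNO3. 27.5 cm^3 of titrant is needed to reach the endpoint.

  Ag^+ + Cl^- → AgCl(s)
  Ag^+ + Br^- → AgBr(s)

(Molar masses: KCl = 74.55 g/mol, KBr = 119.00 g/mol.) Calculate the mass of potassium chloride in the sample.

n(AgNO3) = 0.0275 × 0.343 = 9.43 × 10^-3 mol
Let x = n(KCl), y = n(KBr).
Titrant: 1x + 1y = 9.43 × 10^-3;  mass: 74.55x + 119.00y = 0.847
Solving, x = 6.20 × 10^-3 mol, y = 3.24 × 10^-3 mol
mass of KCl = 6.20 × 10^-3 × 74.55 = 0.462 g

0.462 g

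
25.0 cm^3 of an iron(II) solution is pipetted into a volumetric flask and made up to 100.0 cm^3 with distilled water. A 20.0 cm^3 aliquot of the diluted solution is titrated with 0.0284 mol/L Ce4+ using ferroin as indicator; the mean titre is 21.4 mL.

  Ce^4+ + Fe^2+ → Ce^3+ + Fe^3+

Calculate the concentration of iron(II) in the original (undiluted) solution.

0.122 mol/L

n(Ce4+) = 0.0214 × 0.0284 = 6.08 × 10^-4 mol
n(Fe2+) in the aliquot = 6.08 × 10^-4 mol (1:1 ratio)
[Fe2+]_dilute = 6.08 × 10^-4 / 0.0200 = 0.0304 mol/L
Dilution factor = 100.0 / 25.0 = 4.000
[Fe2+]_stock = 0.0304 × 4.000 = 0.122 mol/L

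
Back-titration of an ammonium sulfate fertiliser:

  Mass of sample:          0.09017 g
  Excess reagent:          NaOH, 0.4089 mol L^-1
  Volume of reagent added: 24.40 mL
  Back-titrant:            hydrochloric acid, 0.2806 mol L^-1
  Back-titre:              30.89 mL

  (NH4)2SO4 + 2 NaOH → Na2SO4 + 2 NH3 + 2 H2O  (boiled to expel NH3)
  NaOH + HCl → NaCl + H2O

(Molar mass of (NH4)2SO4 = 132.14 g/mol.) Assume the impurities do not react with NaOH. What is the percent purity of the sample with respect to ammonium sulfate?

95.95 %

n(NaOH) added = 0.02440 × 0.4089 = 9.977 × 10^-3 mol
n(HCl) used in back-titration = 0.03089 × 0.2806 = 8.668 × 10^-3 mol
n(NaOH) left over = 8.668 × 10^-3 mol (1:1 ratio)
n(NaOH) consumed by analyte = 9.977 × 10^-3 − 8.668 × 10^-3 = 1.309 × 10^-3 mol
From the 1:2 ratio, n((NH4)2SO4) = 1/2 × 1.309 × 10^-3 = 6.547 × 10^-4 mol
mass of (NH4)2SO4 = 6.547 × 10^-4 × 132.14 = 0.08651 g
% (NH4)2SO4 = 0.08651 / 0.09017 × 100 = 95.95 %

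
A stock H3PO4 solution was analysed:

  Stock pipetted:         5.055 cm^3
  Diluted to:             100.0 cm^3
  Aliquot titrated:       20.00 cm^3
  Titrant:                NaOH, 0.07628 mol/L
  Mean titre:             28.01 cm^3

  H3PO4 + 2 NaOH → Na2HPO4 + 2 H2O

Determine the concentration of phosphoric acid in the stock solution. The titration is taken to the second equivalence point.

1.057 mol/L

n(NaOH) = 0.02801 × 0.07628 = 2.137 × 10^-3 mol
From the 1:2 ratio, n(H3PO4) in the aliquot = 1/2 × 2.137 × 10^-3 = 1.068 × 10^-3 mol
[H3PO4]_dilute = 1.068 × 10^-3 / 0.02000 = 0.05342 mol/L
Dilution factor = 100.0 / 5.055 = 19.78
[H3PO4]_stock = 0.05342 × 19.78 = 1.057 mol/L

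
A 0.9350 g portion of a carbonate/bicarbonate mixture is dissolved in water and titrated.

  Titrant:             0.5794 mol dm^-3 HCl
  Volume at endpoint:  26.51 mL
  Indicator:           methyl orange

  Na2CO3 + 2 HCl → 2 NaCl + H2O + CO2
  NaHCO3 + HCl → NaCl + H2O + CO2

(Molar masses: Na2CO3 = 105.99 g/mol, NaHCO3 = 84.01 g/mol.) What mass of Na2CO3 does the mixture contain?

n(HCl) = 0.02651 × 0.5794 = 0.01536 mol
Let x = n(Na2CO3), y = n(NaHCO3).
Titrant: 2x + 1y = 0.01536;  mass: 105.99x + 84.01y = 0.9350
Solving, x = 5.729 × 10^-3 mol, y = 3.901 × 10^-3 mol
mass of Na2CO3 = 5.729 × 10^-3 × 105.99 = 0.6072 g

0.6072 g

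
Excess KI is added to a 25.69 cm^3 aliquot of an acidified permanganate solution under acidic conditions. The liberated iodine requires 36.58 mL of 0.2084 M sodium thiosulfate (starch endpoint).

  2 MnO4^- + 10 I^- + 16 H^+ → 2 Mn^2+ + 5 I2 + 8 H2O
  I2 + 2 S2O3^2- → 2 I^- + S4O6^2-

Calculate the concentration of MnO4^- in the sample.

0.05935 M

n(S2O3^2-) = 0.03658 × 0.2084 = 7.623 × 10^-3 mol
n(I2) = n(S2O3^2-)/2 = 3.812 × 10^-3 mol
From the 2:5 ratio, n(MnO4^-) in the aliquot = 2/5 × 3.812 × 10^-3 = 1.525 × 10^-3 mol
[MnO4^-] = 1.525 × 10^-3 / 0.02569 = 0.05935 mol/L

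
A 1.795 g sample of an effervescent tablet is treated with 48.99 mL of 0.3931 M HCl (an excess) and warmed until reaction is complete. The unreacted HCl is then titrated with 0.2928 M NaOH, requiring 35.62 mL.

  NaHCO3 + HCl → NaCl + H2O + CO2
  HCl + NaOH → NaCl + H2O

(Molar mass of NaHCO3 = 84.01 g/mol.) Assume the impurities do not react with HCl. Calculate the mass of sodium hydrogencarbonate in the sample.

n(HCl) added = 0.04899 × 0.3931 = 0.01926 mol
n(NaOH) used in back-titration = 0.03562 × 0.2928 = 0.01043 mol
n(HCl) left over = 0.01043 mol (1:1 ratio)
n(HCl) consumed by analyte = 0.01926 − 0.01043 = 8.828 × 10^-3 mol
n(NaHCO3) = 8.828 × 10^-3 mol (1:1 ratio)
mass of NaHCO3 = 8.828 × 10^-3 × 84.01 = 0.7417 g

0.7417 g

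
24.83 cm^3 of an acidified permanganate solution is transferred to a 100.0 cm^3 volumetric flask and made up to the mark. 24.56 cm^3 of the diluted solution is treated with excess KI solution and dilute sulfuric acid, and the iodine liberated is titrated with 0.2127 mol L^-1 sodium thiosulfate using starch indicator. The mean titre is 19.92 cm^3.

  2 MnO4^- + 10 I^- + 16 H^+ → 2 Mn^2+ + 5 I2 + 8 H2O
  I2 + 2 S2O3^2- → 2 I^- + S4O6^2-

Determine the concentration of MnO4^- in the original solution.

0.1390 mol/L

n(S2O3^2-) = 0.01992 × 0.2127 = 4.237 × 10^-3 mol
n(I2) = n(S2O3^2-)/2 = 2.118 × 10^-3 mol
From the 2:5 ratio, n(MnO4^-) in the aliquot = 2/5 × 2.118 × 10^-3 = 8.474 × 10^-4 mol
[MnO4^-]_dilute = 8.474 × 10^-4 / 0.02456 = 0.03450 mol/L
[MnO4^-]_original = 0.03450 × 100.0/24.83 = 0.1390 mol/L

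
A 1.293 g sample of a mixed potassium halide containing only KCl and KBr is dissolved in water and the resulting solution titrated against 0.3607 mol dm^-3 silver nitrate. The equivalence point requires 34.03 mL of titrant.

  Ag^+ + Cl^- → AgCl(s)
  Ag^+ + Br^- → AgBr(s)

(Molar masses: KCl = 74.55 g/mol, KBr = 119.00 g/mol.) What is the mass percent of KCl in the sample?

21.75 %

n(AgNO3) = 0.03403 × 0.3607 = 0.01227 mol
Let x = n(KCl), y = n(KBr).
Titrant: 1x + 1y = 0.01227;  mass: 74.55x + 119.00y = 1.293
Solving, x = 3.772 × 10^-3 mol, y = 8.502 × 10^-3 mol
mass of KCl = 3.772 × 10^-3 × 74.55 = 0.2812 g
% KCl = 0.2812 / 1.293 × 100 = 21.75 %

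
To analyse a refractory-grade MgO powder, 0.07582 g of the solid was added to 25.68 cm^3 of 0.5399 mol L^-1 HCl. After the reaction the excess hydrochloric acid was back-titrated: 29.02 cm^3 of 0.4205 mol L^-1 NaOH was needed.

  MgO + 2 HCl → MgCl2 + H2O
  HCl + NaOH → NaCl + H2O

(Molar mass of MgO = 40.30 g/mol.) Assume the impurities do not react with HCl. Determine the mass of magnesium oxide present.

0.03348 g

n(HCl) added = 0.02568 × 0.5399 = 0.01386 mol
n(NaOH) used in back-titration = 0.02902 × 0.4205 = 0.01220 mol
n(HCl) left over = 0.01220 mol (1:1 ratio)
n(HCl) consumed by analyte = 0.01386 − 0.01220 = 1.662 × 10^-3 mol
From the 1:2 ratio, n(MgO) = 1/2 × 1.662 × 10^-3 = 8.309 × 10^-4 mol
mass of MgO = 8.309 × 10^-4 × 40.30 = 0.03348 g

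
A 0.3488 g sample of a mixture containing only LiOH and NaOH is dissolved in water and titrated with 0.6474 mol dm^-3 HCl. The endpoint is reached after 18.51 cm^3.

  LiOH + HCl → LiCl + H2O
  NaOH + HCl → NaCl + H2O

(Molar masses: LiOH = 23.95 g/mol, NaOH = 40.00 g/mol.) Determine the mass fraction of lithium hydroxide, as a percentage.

n(HCl) = 0.01851 × 0.6474 = 0.01198 mol
Let x = n(LiOH), y = n(NaOH).
Titrant: 1x + 1y = 0.01198;  mass: 23.95x + 40.00y = 0.3488
Solving, x = 8.133 × 10^-3 mol, y = 3.850 × 10^-3 mol
mass of LiOH = 8.133 × 10^-3 × 23.95 = 0.1948 g
% LiOH = 0.1948 / 0.3488 × 100 = 55.84 %

55.84 %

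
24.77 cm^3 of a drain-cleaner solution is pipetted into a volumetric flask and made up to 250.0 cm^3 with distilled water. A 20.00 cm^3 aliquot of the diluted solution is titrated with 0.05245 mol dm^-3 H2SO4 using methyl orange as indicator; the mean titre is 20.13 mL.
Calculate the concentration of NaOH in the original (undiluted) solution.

2 NaOH + H2SO4 → Na2SO4 + 2 H2O
n(H2SO4) = 0.02013 × 0.05245 = 1.056 × 10^-3 mol
From the 2:1 ratio, n(NaOH) in the aliquot = 2/1 × 1.056 × 10^-3 = 2.112 × 10^-3 mol
[NaOH]_dilute = 2.112 × 10^-3 / 0.02000 = 0.1056 mol/L
Dilution factor = 250.0 / 24.77 = 10.09
[NaOH]_stock = 0.1056 × 10.09 = 1.066 mol/L

1.066 mol/L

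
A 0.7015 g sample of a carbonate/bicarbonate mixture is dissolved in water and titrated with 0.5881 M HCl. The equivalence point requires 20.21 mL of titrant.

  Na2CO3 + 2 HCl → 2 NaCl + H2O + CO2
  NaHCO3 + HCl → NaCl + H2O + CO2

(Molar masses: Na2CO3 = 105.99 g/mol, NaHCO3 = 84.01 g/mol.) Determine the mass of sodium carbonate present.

n(HCl) = 0.02021 × 0.5881 = 0.01189 mol
Let x = n(Na2CO3), y = n(NaHCO3).
Titrant: 2x + 1y = 0.01189;  mass: 105.99x + 84.01y = 0.7015
Solving, x = 4.788 × 10^-3 mol, y = 2.309 × 10^-3 mol
mass of Na2CO3 = 4.788 × 10^-3 × 105.99 = 0.5075 g

0.5075 g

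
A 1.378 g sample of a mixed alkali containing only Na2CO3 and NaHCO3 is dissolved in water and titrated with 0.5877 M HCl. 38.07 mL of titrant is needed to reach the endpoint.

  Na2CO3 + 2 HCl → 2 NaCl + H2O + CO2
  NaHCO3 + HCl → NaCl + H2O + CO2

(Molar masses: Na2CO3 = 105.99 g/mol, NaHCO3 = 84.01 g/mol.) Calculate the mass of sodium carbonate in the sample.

0.8571 g

n(HCl) = 0.03807 × 0.5877 = 0.02237 mol
Let x = n(Na2CO3), y = n(NaHCO3).
Titrant: 2x + 1y = 0.02237;  mass: 105.99x + 84.01y = 1.378
Solving, x = 8.087 × 10^-3 mol, y = 6.200 × 10^-3 mol
mass of Na2CO3 = 8.087 × 10^-3 × 105.99 = 0.8571 g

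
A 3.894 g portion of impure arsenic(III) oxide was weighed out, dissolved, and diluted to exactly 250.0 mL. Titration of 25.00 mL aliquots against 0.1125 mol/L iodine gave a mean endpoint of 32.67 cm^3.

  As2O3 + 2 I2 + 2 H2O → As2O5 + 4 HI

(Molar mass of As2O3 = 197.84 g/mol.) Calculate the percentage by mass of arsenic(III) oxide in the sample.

n(I2) per titration = 0.03267 × 0.1125 = 3.675 × 10^-3 mol
From the 1:2 ratio, n(As2O3) in each aliquot = 1/2 × 3.675 × 10^-3 = 1.838 × 10^-3 mol
n(As2O3) in the whole flask = 1.838 × 10^-3 × 250.0/25.00 = 0.01838 mol
mass of As2O3 = 0.01838 × 197.84 = 3.636 g
% As2O3 = 3.636 / 3.894 × 100 = 93.37 %

93.37 %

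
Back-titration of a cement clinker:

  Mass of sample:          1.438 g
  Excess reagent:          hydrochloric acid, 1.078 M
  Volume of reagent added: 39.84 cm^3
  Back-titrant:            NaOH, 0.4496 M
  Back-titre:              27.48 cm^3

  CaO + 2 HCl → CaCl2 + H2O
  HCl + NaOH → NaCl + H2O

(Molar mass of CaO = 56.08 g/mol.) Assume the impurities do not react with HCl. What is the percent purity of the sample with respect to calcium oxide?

n(HCl) added = 0.03984 × 1.078 = 0.04295 mol
n(NaOH) used in back-titration = 0.02748 × 0.4496 = 0.01236 mol
n(HCl) left over = 0.01236 mol (1:1 ratio)
n(HCl) consumed by analyte = 0.04295 − 0.01236 = 0.03059 mol
From the 1:2 ratio, n(CaO) = 1/2 × 0.03059 = 0.01530 mol
mass of CaO = 0.01530 × 56.08 = 0.8578 g
% CaO = 0.8578 / 1.438 × 100 = 59.65 %

59.65 %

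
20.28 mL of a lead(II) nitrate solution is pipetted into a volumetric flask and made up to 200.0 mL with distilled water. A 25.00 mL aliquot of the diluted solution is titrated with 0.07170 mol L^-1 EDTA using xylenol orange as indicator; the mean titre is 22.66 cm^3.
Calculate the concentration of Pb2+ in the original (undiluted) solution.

0.6409 mol/L

Pb^2+ + EDTA^4- → [Pb(EDTA)]^2-
n(EDTA) = 0.02266 × 0.07170 = 1.625 × 10^-3 mol
n(Pb2+) in the aliquot = 1.625 × 10^-3 mol (1:1 ratio)
[Pb2+]_dilute = 1.625 × 10^-3 / 0.02500 = 0.06499 mol/L
Dilution factor = 200.0 / 20.28 = 9.862
[Pb2+]_stock = 0.06499 × 9.862 = 0.6409 mol/L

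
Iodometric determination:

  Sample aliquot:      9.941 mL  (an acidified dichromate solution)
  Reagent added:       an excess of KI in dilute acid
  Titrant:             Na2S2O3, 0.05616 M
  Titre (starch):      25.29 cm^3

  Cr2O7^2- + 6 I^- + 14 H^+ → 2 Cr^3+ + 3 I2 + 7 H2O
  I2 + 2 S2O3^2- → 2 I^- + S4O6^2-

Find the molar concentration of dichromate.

0.02381 M

n(S2O3^2-) = 0.02529 × 0.05616 = 1.420 × 10^-3 mol
n(I2) = n(S2O3^2-)/2 = 7.101 × 10^-4 mol
From the 1:3 ratio, n(Cr2O7^2-) in the aliquot = 1/3 × 7.101 × 10^-4 = 2.367 × 10^-4 mol
[Cr2O7^2-] = 2.367 × 10^-4 / 0.009941 = 0.02381 mol/L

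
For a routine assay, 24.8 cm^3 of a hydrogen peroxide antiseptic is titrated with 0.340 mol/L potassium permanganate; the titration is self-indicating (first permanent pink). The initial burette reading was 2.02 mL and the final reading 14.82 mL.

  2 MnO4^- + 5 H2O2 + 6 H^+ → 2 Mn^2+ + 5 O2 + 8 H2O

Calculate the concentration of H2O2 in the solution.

0.439 mol/L

n(KMnO4) = 0.0128 L × 0.340 mol/L = 4.35 × 10^-3 mol
From the 5:2 mole ratio, n(H2O2) = 5/2 × 4.35 × 10^-3 = 0.0109 mol
[H2O2] = 0.0109 mol / 0.0248 L = 0.439 mol/L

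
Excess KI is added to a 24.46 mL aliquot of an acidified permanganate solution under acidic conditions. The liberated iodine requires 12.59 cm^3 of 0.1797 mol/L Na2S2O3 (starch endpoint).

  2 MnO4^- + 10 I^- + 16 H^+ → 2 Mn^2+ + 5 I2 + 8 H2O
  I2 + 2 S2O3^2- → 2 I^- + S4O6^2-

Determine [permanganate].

0.01850 mol/L

n(S2O3^2-) = 0.01259 × 0.1797 = 2.262 × 10^-3 mol
n(I2) = n(S2O3^2-)/2 = 1.131 × 10^-3 mol
From the 2:5 ratio, n(MnO4^-) in the aliquot = 2/5 × 1.131 × 10^-3 = 4.525 × 10^-4 mol
[MnO4^-] = 4.525 × 10^-4 / 0.02446 = 0.01850 mol/L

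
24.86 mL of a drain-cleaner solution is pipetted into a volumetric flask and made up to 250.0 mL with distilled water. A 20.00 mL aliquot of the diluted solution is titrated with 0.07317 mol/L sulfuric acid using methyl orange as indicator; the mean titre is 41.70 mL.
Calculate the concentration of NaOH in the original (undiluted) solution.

3.068 mol/L

2 NaOH + H2SO4 → Na2SO4 + 2 H2O
n(H2SO4) = 0.04170 × 0.07317 = 3.051 × 10^-3 mol
From the 2:1 ratio, n(NaOH) in the aliquot = 2/1 × 3.051 × 10^-3 = 6.102 × 10^-3 mol
[NaOH]_dilute = 6.102 × 10^-3 / 0.02000 = 0.3051 mol/L
Dilution factor = 250.0 / 24.86 = 10.06
[NaOH]_stock = 0.3051 × 10.06 = 3.068 mol/L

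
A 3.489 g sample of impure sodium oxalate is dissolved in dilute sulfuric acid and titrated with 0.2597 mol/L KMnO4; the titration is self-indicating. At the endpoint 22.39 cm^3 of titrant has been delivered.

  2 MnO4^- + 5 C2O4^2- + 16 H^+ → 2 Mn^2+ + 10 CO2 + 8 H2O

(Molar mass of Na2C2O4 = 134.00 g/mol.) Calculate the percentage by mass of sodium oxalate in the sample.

55.83 %

n(KMnO4) = 0.02239 L × 0.2597 mol/L = 5.815 × 10^-3 mol
From the 5:2 ratio, n(Na2C2O4) = 5/2 × 5.815 × 10^-3 = 0.01454 mol
mass of Na2C2O4 = 0.01454 × 134.00 g/mol = 1.948 g
% Na2C2O4 = 1.948 / 3.489 × 100 = 55.83 %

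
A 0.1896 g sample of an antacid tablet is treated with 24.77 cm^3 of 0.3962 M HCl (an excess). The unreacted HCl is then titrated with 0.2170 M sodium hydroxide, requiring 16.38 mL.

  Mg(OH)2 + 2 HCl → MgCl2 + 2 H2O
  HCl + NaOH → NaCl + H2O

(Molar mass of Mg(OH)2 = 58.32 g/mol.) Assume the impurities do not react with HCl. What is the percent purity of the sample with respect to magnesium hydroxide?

n(HCl) added = 0.02477 × 0.3962 = 9.814 × 10^-3 mol
n(NaOH) used in back-titration = 0.01638 × 0.2170 = 3.554 × 10^-3 mol
n(HCl) left over = 3.554 × 10^-3 mol (1:1 ratio)
n(HCl) consumed by analyte = 9.814 × 10^-3 − 3.554 × 10^-3 = 6.259 × 10^-3 mol
From the 1:2 ratio, n(Mg(OH)2) = 1/2 × 6.259 × 10^-3 = 3.130 × 10^-3 mol
mass of Mg(OH)2 = 3.130 × 10^-3 × 58.32 = 0.1825 g
% Mg(OH)2 = 0.1825 / 0.1896 × 100 = 96.27 %

96.27 %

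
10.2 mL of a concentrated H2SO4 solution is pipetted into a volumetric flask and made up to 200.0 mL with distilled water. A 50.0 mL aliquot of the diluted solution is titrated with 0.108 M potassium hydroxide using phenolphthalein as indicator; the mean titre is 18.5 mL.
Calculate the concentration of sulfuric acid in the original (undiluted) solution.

H2SO4 + 2 KOH → K2SO4 + 2 H2O
n(KOH) = 0.0185 × 0.108 = 2.00 × 10^-3 mol
From the 1:2 ratio, n(H2SO4) in the aliquot = 1/2 × 2.00 × 10^-3 = 9.99 × 10^-4 mol
[H2SO4]_dilute = 9.99 × 10^-4 / 0.0500 = 0.0200 mol/L
Dilution factor = 200.0 / 10.2 = 19.61
[H2SO4]_stock = 0.0200 × 19.61 = 0.392 mol/L

0.392 M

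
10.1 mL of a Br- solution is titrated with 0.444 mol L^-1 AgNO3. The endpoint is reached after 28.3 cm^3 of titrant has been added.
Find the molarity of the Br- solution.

1.24 mol/L

Ag^+ + Br^- → AgBr(s)
n(AgNO3) = 0.0283 L × 0.444 mol/L = 0.0126 mol
n(Br-) = 0.0126 mol (1:1 mole ratio)
[Br-] = 0.0126 mol / 0.0101 L = 1.24 mol/L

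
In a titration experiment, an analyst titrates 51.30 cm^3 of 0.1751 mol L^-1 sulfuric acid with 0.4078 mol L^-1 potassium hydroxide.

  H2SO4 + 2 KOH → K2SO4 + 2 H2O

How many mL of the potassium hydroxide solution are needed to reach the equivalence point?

44.05 mL

n(H2SO4) = 0.05130 L × 0.1751 mol/L = 8.983 × 10^-3 mol
From the 2:1 stoichiometry, n(KOH) = 2/1 × 8.983 × 10^-3 = 0.01797 mol
V(KOH) = 0.01797 mol / 0.4078 mol/L = 0.04405 L = 44.05 mL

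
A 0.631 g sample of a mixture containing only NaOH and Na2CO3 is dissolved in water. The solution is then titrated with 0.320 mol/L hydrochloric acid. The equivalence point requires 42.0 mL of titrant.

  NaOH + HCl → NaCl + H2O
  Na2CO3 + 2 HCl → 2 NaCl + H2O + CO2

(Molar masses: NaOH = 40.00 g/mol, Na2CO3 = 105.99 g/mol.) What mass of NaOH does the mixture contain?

0.250 g

n(HCl) = 0.0420 × 0.320 = 0.0134 mol
Let x = n(NaOH), y = n(Na2CO3).
Titrant: 1x + 2y = 0.0134;  mass: 40.00x + 105.99y = 0.631
Solving, x = 6.25 × 10^-3 mol, y = 3.59 × 10^-3 mol
mass of NaOH = 6.25 × 10^-3 × 40.00 = 0.250 g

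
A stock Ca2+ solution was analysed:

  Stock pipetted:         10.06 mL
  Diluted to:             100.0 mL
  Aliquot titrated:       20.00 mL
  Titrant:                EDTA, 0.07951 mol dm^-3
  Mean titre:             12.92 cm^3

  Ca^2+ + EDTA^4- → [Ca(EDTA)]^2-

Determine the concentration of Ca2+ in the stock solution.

n(EDTA) = 0.01292 × 0.07951 = 1.027 × 10^-3 mol
n(Ca2+) in the aliquot = 1.027 × 10^-3 mol (1:1 ratio)
[Ca2+]_dilute = 1.027 × 10^-3 / 0.02000 = 0.05136 mol/L
Dilution factor = 100.0 / 10.06 = 9.940
[Ca2+]_stock = 0.05136 × 9.940 = 0.5106 mol/L

0.5106 mol/L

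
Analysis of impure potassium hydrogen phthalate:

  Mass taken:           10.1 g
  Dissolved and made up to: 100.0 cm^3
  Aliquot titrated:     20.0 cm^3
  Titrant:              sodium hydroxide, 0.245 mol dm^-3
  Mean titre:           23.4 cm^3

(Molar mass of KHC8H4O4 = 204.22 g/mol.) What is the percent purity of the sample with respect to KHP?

58.0 %

KHC8H4O4 + NaOH → KNaC8H4O4 + H2O
n(NaOH) per titration = 0.0234 × 0.245 = 5.73 × 10^-3 mol
n(KHC8H4O4) in each aliquot = 5.73 × 10^-3 mol (1:1 ratio)
n(KHC8H4O4) in the whole flask = 5.73 × 10^-3 × 100.0/20.0 = 0.0287 mol
mass of KHC8H4O4 = 0.0287 × 204.22 = 5.85 g
% KHC8H4O4 = 5.85 / 10.1 × 100 = 58.0 %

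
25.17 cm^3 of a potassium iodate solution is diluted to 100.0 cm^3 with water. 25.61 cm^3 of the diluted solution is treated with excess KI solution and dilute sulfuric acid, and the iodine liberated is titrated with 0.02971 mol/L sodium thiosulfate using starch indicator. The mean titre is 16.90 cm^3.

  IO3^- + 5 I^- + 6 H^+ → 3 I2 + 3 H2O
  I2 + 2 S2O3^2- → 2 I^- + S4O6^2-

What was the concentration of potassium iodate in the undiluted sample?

n(S2O3^2-) = 0.01690 × 0.02971 = 5.021 × 10^-4 mol
n(I2) = n(S2O3^2-)/2 = 2.510 × 10^-4 mol
From the 1:3 ratio, n(IO3^-) in the aliquot = 1/3 × 2.510 × 10^-4 = 8.368 × 10^-5 mol
[IO3^-]_dilute = 8.368 × 10^-5 / 0.02561 = 0.003268 mol/L
[IO3^-]_original = 0.003268 × 100.0/25.17 = 0.01298 mol/L

0.01298 mol/L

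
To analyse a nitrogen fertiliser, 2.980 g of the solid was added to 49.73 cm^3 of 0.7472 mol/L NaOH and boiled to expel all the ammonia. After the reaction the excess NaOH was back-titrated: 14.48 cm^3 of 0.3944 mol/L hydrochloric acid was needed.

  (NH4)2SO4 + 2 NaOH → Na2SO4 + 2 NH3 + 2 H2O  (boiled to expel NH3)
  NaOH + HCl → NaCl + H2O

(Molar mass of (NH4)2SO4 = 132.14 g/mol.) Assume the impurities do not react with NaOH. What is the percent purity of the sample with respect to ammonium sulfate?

n(NaOH) added = 0.04973 × 0.7472 = 0.03716 mol
n(HCl) used in back-titration = 0.01448 × 0.3944 = 5.711 × 10^-3 mol
n(NaOH) left over = 5.711 × 10^-3 mol (1:1 ratio)
n(NaOH) consumed by analyte = 0.03716 − 5.711 × 10^-3 = 0.03145 mol
From the 1:2 ratio, n((NH4)2SO4) = 1/2 × 0.03145 = 0.01572 mol
mass of (NH4)2SO4 = 0.01572 × 132.14 = 2.078 g
% (NH4)2SO4 = 2.078 / 2.980 × 100 = 69.72 %

69.72 %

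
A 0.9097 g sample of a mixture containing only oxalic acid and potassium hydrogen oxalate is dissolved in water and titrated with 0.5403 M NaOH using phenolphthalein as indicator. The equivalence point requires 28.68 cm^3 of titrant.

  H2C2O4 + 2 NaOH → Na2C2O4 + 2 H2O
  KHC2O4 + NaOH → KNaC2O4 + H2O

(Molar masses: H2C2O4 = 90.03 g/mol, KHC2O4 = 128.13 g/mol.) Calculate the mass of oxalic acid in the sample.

0.5826 g

n(NaOH) = 0.02868 × 0.5403 = 0.01550 mol
Let x = n(H2C2O4), y = n(KHC2O4).
Titrant: 2x + 1y = 0.01550;  mass: 90.03x + 128.13y = 0.9097
Solving, x = 6.472 × 10^-3 mol, y = 2.553 × 10^-3 mol
mass of H2C2O4 = 6.472 × 10^-3 × 90.03 = 0.5826 g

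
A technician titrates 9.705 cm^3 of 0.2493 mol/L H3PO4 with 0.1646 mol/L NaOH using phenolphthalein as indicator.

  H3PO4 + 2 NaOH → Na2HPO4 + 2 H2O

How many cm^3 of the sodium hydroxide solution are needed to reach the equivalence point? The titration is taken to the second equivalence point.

29.40 mL

n(H3PO4) = 0.009705 L × 0.2493 mol/L = 2.419 × 10^-3 mol
From the 2:1 stoichiometry, n(NaOH) = 2/1 × 2.419 × 10^-3 = 4.839 × 10^-3 mol
V(NaOH) = 4.839 × 10^-3 mol / 0.1646 mol/L = 0.02940 L = 29.40 mL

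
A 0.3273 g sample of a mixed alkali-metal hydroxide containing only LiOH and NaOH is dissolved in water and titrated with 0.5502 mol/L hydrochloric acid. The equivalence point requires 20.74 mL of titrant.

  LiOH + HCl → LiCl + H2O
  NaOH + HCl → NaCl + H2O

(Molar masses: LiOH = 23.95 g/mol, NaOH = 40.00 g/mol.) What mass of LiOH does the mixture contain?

0.1927 g

n(HCl) = 0.02074 × 0.5502 = 0.01141 mol
Let x = n(LiOH), y = n(NaOH).
Titrant: 1x + 1y = 0.01141;  mass: 23.95x + 40.00y = 0.3273
Solving, x = 8.046 × 10^-3 mol, y = 3.365 × 10^-3 mol
mass of LiOH = 8.046 × 10^-3 × 23.95 = 0.1927 g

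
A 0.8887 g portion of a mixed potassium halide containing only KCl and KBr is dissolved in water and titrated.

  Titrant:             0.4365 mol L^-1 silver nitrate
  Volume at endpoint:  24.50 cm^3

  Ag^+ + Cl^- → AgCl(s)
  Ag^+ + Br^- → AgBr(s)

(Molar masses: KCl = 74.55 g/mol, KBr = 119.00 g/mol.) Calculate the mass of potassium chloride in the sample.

n(AgNO3) = 0.02450 × 0.4365 = 0.01069 mol
Let x = n(KCl), y = n(KBr).
Titrant: 1x + 1y = 0.01069;  mass: 74.55x + 119.00y = 0.8887
Solving, x = 8.637 × 10^-3 mol, y = 2.057 × 10^-3 mol
mass of KCl = 8.637 × 10^-3 × 74.55 = 0.6439 g

0.6439 g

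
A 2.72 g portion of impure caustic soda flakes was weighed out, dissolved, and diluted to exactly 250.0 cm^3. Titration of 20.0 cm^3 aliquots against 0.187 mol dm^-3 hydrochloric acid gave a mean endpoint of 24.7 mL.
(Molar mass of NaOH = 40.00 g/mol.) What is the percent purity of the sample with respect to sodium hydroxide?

84.9 %

NaOH + HCl → NaCl + H2O
n(HCl) per titration = 0.0247 × 0.187 = 4.62 × 10^-3 mol
n(NaOH) in each aliquot = 4.62 × 10^-3 mol (1:1 ratio)
n(NaOH) in the whole flask = 4.62 × 10^-3 × 250.0/20.0 = 0.0577 mol
mass of NaOH = 0.0577 × 40.00 = 2.31 g
% NaOH = 2.31 / 2.72 × 100 = 84.9 %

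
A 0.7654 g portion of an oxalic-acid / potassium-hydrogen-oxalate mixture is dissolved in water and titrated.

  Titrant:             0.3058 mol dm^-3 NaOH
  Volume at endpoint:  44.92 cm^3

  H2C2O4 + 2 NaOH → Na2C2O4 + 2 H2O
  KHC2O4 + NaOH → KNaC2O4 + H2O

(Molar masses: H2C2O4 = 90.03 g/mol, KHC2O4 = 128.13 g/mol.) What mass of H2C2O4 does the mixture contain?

n(NaOH) = 0.04492 × 0.3058 = 0.01374 mol
Let x = n(H2C2O4), y = n(KHC2O4).
Titrant: 2x + 1y = 0.01374;  mass: 90.03x + 128.13y = 0.7654
Solving, x = 5.984 × 10^-3 mol, y = 1.769 × 10^-3 mol
mass of H2C2O4 = 5.984 × 10^-3 × 90.03 = 0.5387 g

0.5387 g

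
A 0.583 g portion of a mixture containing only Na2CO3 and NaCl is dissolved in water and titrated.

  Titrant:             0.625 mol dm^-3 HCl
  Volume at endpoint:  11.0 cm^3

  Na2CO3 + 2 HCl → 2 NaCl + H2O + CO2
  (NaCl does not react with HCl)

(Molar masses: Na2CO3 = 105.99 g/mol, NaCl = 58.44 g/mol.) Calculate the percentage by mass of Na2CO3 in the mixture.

62.5 %

n(HCl) = 0.0110 × 0.625 = 6.88 × 10^-3 mol
Let x = n(Na2CO3), y = n(NaCl).
Titrant: 2x = 6.88 × 10^-3;  mass: 105.99x + 58.44y = 0.583
Solving, x = 3.44 × 10^-3 mol, y = 3.74 × 10^-3 mol
mass of Na2CO3 = 3.44 × 10^-3 × 105.99 = 0.364 g
% Na2CO3 = 0.364 / 0.583 × 100 = 62.5 %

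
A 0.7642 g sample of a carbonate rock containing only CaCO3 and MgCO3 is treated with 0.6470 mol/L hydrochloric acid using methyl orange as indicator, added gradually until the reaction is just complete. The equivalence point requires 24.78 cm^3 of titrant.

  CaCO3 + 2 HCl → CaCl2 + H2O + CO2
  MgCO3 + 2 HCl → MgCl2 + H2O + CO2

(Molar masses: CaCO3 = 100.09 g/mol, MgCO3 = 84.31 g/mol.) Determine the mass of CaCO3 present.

n(HCl) = 0.02478 × 0.6470 = 0.01603 mol
Let x = n(CaCO3), y = n(MgCO3).
Titrant: 2x + 2y = 0.01603;  mass: 100.09x + 84.31y = 0.7642
Solving, x = 5.598 × 10^-3 mol, y = 2.418 × 10^-3 mol
mass of CaCO3 = 5.598 × 10^-3 × 100.09 = 0.5603 g

0.5603 g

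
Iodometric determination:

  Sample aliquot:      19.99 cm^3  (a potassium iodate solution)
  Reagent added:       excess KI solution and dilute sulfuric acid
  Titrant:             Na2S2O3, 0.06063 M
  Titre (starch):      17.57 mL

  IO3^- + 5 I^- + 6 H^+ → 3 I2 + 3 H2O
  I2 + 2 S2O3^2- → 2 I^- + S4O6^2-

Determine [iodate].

n(S2O3^2-) = 0.01757 × 0.06063 = 1.065 × 10^-3 mol
n(I2) = n(S2O3^2-)/2 = 5.326 × 10^-4 mol
From the 1:3 ratio, n(IO3^-) in the aliquot = 1/3 × 5.326 × 10^-4 = 1.775 × 10^-4 mol
[IO3^-] = 1.775 × 10^-4 / 0.01999 = 0.008882 mol/L

0.008882 M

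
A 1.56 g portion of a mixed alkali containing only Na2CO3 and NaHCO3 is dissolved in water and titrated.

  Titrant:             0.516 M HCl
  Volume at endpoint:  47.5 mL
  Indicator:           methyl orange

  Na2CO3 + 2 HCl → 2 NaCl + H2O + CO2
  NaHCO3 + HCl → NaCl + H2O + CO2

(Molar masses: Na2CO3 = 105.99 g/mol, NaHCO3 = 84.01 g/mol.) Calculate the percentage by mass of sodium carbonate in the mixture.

54.7 %

n(HCl) = 0.0475 × 0.516 = 0.0245 mol
Let x = n(Na2CO3), y = n(NaHCO3).
Titrant: 2x + 1y = 0.0245;  mass: 105.99x + 84.01y = 1.56
Solving, x = 8.05 × 10^-3 mol, y = 8.42 × 10^-3 mol
mass of Na2CO3 = 8.05 × 10^-3 × 105.99 = 0.853 g
% Na2CO3 = 0.853 / 1.56 × 100 = 54.7 %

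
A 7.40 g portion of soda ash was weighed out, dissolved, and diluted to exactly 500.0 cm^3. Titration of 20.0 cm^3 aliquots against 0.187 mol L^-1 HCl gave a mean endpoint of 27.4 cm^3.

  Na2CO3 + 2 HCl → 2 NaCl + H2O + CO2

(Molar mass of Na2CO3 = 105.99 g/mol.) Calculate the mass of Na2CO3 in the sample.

6.79 g

n(HCl) per titration = 0.0274 × 0.187 = 5.12 × 10^-3 mol
From the 1:2 ratio, n(Na2CO3) in each aliquot = 1/2 × 5.12 × 10^-3 = 2.56 × 10^-3 mol
n(Na2CO3) in the whole flask = 2.56 × 10^-3 × 500.0/20.0 = 0.0640 mol
mass of Na2CO3 = 0.0640 × 105.99 = 6.79 g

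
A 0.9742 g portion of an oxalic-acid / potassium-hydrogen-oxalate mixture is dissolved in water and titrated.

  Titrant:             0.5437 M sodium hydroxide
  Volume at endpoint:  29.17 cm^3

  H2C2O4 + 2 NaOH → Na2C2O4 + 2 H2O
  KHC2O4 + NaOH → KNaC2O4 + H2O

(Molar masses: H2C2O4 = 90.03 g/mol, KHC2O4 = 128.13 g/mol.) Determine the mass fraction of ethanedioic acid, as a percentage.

58.81 %

n(NaOH) = 0.02917 × 0.5437 = 0.01586 mol
Let x = n(H2C2O4), y = n(KHC2O4).
Titrant: 2x + 1y = 0.01586;  mass: 90.03x + 128.13y = 0.9742
Solving, x = 6.364 × 10^-3 mol, y = 3.131 × 10^-3 mol
mass of H2C2O4 = 6.364 × 10^-3 × 90.03 = 0.5730 g
% H2C2O4 = 0.5730 / 0.9742 × 100 = 58.81 %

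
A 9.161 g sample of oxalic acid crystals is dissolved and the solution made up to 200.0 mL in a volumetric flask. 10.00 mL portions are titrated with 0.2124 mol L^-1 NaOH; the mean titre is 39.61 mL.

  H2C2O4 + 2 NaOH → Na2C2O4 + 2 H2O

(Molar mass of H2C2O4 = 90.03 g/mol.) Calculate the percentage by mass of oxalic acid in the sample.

n(NaOH) per titration = 0.03961 × 0.2124 = 8.413 × 10^-3 mol
From the 1:2 ratio, n(H2C2O4) in each aliquot = 1/2 × 8.413 × 10^-3 = 4.207 × 10^-3 mol
n(H2C2O4) in the whole flask = 4.207 × 10^-3 × 200.0/10.00 = 0.08413 mol
mass of H2C2O4 = 0.08413 × 90.03 = 7.574 g
% H2C2O4 = 7.574 / 9.161 × 100 = 82.68 %

82.68 %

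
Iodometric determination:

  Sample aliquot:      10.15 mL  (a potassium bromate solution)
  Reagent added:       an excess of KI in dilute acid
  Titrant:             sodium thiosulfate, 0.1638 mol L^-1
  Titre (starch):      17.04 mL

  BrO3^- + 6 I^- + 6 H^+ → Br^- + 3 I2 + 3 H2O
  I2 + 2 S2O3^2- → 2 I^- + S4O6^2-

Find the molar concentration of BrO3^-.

n(S2O3^2-) = 0.01704 × 0.1638 = 2.791 × 10^-3 mol
n(I2) = n(S2O3^2-)/2 = 1.396 × 10^-3 mol
From the 1:3 ratio, n(BrO3^-) in the aliquot = 1/3 × 1.396 × 10^-3 = 4.652 × 10^-4 mol
[BrO3^-] = 4.652 × 10^-4 / 0.01015 = 0.04583 mol/L

0.04583 mol/L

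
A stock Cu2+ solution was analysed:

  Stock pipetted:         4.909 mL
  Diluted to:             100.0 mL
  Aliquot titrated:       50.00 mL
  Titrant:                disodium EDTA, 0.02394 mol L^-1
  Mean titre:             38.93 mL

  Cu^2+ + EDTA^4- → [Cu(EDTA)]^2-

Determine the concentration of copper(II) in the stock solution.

0.3797 mol/L

n(EDTA) = 0.03893 × 0.02394 = 9.320 × 10^-4 mol
n(Cu2+) in the aliquot = 9.320 × 10^-4 mol (1:1 ratio)
[Cu2+]_dilute = 9.320 × 10^-4 / 0.05000 = 0.01864 mol/L
Dilution factor = 100.0 / 4.909 = 20.37
[Cu2+]_stock = 0.01864 × 20.37 = 0.3797 mol/L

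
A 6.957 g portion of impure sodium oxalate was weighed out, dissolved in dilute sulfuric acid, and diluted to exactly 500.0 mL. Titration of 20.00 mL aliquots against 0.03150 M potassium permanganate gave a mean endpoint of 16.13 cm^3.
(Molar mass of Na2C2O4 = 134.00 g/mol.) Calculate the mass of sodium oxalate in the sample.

4.255 g

2 MnO4^- + 5 C2O4^2- + 16 H^+ → 2 Mn^2+ + 10 CO2 + 8 H2O
n(KMnO4) per titration = 0.01613 × 0.03150 = 5.081 × 10^-4 mol
From the 5:2 ratio, n(Na2C2O4) in each aliquot = 5/2 × 5.081 × 10^-4 = 1.270 × 10^-3 mol
n(Na2C2O4) in the whole flask = 1.270 × 10^-3 × 500.0/20.00 = 0.03176 mol
mass of Na2C2O4 = 0.03176 × 134.00 = 4.255 g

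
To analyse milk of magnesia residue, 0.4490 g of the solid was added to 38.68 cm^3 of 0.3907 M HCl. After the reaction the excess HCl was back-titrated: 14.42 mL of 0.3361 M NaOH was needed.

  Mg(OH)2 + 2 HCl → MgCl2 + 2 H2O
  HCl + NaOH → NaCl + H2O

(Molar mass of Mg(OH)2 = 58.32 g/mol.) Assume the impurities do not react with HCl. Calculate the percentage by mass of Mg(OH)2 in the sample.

66.67 %

n(HCl) added = 0.03868 × 0.3907 = 0.01511 mol
n(NaOH) used in back-titration = 0.01442 × 0.3361 = 4.847 × 10^-3 mol
n(HCl) left over = 4.847 × 10^-3 mol (1:1 ratio)
n(HCl) consumed by analyte = 0.01511 − 4.847 × 10^-3 = 0.01027 mol
From the 1:2 ratio, n(Mg(OH)2) = 1/2 × 0.01027 = 5.133 × 10^-3 mol
mass of Mg(OH)2 = 5.133 × 10^-3 × 58.32 = 0.2993 g
% Mg(OH)2 = 0.2993 / 0.4490 × 100 = 66.67 %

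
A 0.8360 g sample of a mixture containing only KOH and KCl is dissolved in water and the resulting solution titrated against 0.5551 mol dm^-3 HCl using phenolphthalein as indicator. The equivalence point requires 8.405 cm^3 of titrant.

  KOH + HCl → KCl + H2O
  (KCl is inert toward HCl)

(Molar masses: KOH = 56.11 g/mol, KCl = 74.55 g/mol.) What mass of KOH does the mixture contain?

0.2618 g

n(HCl) = 0.008405 × 0.5551 = 4.666 × 10^-3 mol
Let x = n(KOH), y = n(KCl).
Titrant: 1x = 4.666 × 10^-3;  mass: 56.11x + 74.55y = 0.8360
Solving, x = 4.666 × 10^-3 mol, y = 7.702 × 10^-3 mol
mass of KOH = 4.666 × 10^-3 × 56.11 = 0.2618 g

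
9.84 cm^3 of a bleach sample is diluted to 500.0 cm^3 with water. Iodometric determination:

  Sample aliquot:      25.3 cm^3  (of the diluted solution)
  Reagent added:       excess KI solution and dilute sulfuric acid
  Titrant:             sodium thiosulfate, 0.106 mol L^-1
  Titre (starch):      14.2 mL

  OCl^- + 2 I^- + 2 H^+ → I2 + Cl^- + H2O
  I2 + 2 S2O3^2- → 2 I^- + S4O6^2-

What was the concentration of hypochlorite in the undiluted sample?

n(S2O3^2-) = 0.0142 × 0.106 = 1.51 × 10^-3 mol
n(I2) = n(S2O3^2-)/2 = 7.53 × 10^-4 mol
n(OCl^-) in the aliquot = 7.53 × 10^-4 mol (1:1 ratio)
[OCl^-]_dilute = 7.53 × 10^-4 / 0.0253 = 0.0297 mol/L
[OCl^-]_original = 0.0297 × 500.0/9.84 = 1.51 mol/L

1.51 mol/L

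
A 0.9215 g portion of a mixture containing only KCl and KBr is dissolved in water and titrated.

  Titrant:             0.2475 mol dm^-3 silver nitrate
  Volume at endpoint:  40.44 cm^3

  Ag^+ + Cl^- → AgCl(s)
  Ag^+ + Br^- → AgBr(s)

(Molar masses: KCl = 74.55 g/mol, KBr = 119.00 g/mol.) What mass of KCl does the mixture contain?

0.4521 g

n(AgNO3) = 0.04044 × 0.2475 = 0.01001 mol
Let x = n(KCl), y = n(KBr).
Titrant: 1x + 1y = 0.01001;  mass: 74.55x + 119.00y = 0.9215
Solving, x = 6.064 × 10^-3 mol, y = 3.945 × 10^-3 mol
mass of KCl = 6.064 × 10^-3 × 74.55 = 0.4521 g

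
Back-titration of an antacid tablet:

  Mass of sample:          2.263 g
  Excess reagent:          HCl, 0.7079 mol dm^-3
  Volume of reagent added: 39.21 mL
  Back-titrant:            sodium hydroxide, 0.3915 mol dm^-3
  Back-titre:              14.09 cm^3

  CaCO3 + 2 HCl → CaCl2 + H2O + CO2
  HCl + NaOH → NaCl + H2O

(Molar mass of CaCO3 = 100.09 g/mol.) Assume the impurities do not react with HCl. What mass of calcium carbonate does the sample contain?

1.113 g

n(HCl) added = 0.03921 × 0.7079 = 0.02776 mol
n(NaOH) used in back-titration = 0.01409 × 0.3915 = 5.516 × 10^-3 mol
n(HCl) left over = 5.516 × 10^-3 mol (1:1 ratio)
n(HCl) consumed by analyte = 0.02776 − 5.516 × 10^-3 = 0.02224 mol
From the 1:2 ratio, n(CaCO3) = 1/2 × 0.02224 = 0.01112 mol
mass of CaCO3 = 0.01112 × 100.09 = 1.113 g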